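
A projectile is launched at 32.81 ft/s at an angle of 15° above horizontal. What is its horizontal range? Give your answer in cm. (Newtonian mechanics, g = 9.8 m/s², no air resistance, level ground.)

v₀ = 32.81 ft/s × 0.3048 = 10.0005 m/s
R = v₀² × sin(2θ) / g = 10.0005² × sin(2 × 15°) / 9.8 = 100.01 × 0.5 / 9.8 = 5.10255 m
R = 5.10255 m / 0.01 = 510.3 cm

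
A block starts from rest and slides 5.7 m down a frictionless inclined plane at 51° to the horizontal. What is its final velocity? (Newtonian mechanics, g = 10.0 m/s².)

a = g sin(θ) = 10.0 × sin(51°) = 7.7715 m/s²
v = √(2ad) = √(2 × 7.7715 × 5.7) = 9.41 m/s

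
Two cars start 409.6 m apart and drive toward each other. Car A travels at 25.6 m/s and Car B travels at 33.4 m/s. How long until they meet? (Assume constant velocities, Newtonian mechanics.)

Combined speed: v_combined = 25.6 + 33.4 = 59.0 m/s
Time to meet: t = d/v_combined = 409.6/59.0 = 6.94 s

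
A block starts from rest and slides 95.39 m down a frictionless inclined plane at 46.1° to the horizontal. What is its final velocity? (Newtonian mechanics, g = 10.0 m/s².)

a = g sin(θ) = 10.0 × sin(46.1°) = 7.2055 m/s²
v = √(2ad) = √(2 × 7.2055 × 95.39) = 37.08 m/s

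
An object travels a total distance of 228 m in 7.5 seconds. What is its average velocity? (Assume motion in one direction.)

v_avg = Δd / Δt = 228 / 7.5 = 30.4 m/s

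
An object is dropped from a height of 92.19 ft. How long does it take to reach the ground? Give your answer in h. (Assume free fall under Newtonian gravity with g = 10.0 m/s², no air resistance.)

h = 92.19 ft × 0.3048 = 28.0995 m
t = √(2h/g) = √(2 × 28.0995 / 10.0) = 2.37063 s
t = 2.37063 s / 3600.0 = 0.0006585 h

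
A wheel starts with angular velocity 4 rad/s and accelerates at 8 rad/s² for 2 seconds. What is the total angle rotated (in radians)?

θ = ω₀t + ½αt² = 4×2 + ½×8×2² = 24.0 rad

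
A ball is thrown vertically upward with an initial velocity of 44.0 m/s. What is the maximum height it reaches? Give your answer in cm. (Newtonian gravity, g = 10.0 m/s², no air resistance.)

h_max = v₀² / (2g) = 44.0² / (2 × 10.0) = 1936.0 / 20.0 = 96.8 m
h_max = 96.8 m / 0.01 = 9680 cm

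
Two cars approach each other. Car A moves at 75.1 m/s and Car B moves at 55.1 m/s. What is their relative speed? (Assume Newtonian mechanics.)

v_rel = v_A + v_B = 75.1 + 55.1 = 130.2 m/s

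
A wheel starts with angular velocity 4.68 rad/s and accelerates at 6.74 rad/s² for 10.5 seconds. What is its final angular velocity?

ω = ω₀ + αt = 4.68 + 6.74 × 10.5 = 75.45 rad/s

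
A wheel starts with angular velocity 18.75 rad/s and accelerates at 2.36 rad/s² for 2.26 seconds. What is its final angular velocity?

ω = ω₀ + αt = 18.75 + 2.36 × 2.26 = 24.08 rad/s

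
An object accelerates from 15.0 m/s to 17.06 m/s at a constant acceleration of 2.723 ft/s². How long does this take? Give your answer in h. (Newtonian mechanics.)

a = 2.723 ft/s² × 0.3048 = 0.82997 m/s²
t = (v - v₀) / a = (17.06 - 15.0) / 0.82997 = 2.48202 s
t = 2.48202 s / 3600.0 = 0.0006894 h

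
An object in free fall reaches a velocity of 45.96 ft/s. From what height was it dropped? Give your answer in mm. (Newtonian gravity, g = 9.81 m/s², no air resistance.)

v = 45.96 ft/s × 0.3048 = 14.0086 m/s
h = v² / (2g) = 14.0086² / (2 × 9.81) = 10.0021 m
h = 10.0021 m / 0.001 = 10000 mm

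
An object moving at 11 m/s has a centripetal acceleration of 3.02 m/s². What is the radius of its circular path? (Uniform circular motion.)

r = v²/a_c = 11²/3.02 = 40.07 m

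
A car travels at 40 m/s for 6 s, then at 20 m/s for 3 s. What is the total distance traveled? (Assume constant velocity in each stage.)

d₁ = v₁t₁ = 40 × 6 = 240 m
d₂ = v₂t₂ = 20 × 3 = 60 m
d_total = 240 + 60 = 300 m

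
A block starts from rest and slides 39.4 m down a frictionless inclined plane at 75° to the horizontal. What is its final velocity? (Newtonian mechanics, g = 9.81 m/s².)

a = g sin(θ) = 9.81 × sin(75°) = 9.4757 m/s²
v = √(2ad) = √(2 × 9.4757 × 39.4) = 27.33 m/s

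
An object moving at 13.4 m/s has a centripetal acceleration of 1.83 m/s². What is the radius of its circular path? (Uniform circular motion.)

r = v²/a_c = 13.4²/1.83 = 98.12 m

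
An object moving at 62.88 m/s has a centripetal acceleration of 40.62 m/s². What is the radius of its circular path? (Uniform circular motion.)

r = v²/a_c = 62.88²/40.62 = 97.34 m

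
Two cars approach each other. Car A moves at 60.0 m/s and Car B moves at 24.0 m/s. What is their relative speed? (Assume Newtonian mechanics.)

v_rel = v_A + v_B = 60.0 + 24.0 = 84.0 m/s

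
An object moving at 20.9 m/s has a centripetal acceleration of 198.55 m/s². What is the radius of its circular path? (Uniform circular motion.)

r = v²/a_c = 20.9²/198.55 = 2.2 m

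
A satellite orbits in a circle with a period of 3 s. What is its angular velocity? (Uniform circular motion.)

ω = 2π/T = 2π/3 = 2.0944 rad/s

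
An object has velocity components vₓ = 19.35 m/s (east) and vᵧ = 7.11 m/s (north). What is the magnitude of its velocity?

|v| = √(vₓ² + vᵧ²) = √(19.35² + 7.11²) = √(424.9746) = 20.61 m/s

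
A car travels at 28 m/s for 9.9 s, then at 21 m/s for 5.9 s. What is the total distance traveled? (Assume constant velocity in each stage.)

d₁ = v₁t₁ = 28 × 9.9 = 277.2 m
d₂ = v₂t₂ = 21 × 5.9 = 123.9 m
d_total = 277.2 + 123.9 = 401.1 m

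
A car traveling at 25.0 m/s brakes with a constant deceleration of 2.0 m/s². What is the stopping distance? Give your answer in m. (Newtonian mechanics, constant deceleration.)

d = v₀² / (2a) = 25.0² / (2 × 2.0) = 625.0 / 4.0 = 156.2 m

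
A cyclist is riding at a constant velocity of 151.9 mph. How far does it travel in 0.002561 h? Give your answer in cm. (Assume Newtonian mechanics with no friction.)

v = 151.9 mph × 0.44704 = 67.9054 m/s
t = 0.002561 h × 3600.0 = 9.2196 s
d = v × t = 67.9054 × 9.2196 = 626.061 m
d = 626.061 m / 0.01 = 62610 cm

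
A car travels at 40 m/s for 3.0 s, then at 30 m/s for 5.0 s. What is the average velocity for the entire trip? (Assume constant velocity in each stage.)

d₁ = v₁t₁ = 40 × 3.0 = 120.0 m
d₂ = v₂t₂ = 30 × 5.0 = 150.0 m
d_total = 270.0 m, t_total = 8.0 s
v_avg = d_total/t_total = 270.0/8.0 = 33.75 m/s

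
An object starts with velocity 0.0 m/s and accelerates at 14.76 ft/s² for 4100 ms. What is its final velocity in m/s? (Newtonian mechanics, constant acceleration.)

a = 14.76 ft/s² × 0.3048 = 4.49885 m/s²
t = 4100 ms × 0.001 = 4.1 s
v = v₀ + a × t = 0.0 + 4.49885 × 4.1 = 18.45 m/s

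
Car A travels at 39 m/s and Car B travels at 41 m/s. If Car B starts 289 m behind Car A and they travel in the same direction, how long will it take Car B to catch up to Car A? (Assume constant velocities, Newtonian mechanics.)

Relative speed: v_rel = 41 - 39 = 2 m/s
Time to catch: t = d₀/v_rel = 289/2 = 144.5 s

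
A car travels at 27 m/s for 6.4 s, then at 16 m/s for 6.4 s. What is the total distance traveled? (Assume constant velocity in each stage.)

d₁ = v₁t₁ = 27 × 6.4 = 172.8 m
d₂ = v₂t₂ = 16 × 6.4 = 102.4 m
d_total = 172.8 + 102.4 = 275.2 m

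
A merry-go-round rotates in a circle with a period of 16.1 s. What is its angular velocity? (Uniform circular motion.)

ω = 2π/T = 2π/16.1 = 0.3903 rad/s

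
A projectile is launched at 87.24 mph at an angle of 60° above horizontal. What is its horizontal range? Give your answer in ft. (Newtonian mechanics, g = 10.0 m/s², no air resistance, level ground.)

v₀ = 87.24 mph × 0.44704 = 38.9998 m/s
R = v₀² × sin(2θ) / g = 38.9998² × sin(2 × 60°) / 10.0 = 1520.98 × 0.866025 / 10.0 = 131.721 m
R = 131.721 m / 0.3048 = 432.2 ft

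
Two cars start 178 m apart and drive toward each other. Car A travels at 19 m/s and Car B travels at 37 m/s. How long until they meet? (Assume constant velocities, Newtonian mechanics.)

Combined speed: v_combined = 19 + 37 = 56 m/s
Time to meet: t = d/v_combined = 178/56 = 3.18 s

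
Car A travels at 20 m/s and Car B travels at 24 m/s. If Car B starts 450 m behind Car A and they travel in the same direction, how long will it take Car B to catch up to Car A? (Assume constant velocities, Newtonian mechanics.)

Relative speed: v_rel = 24 - 20 = 4 m/s
Time to catch: t = d₀/v_rel = 450/4 = 112.5 s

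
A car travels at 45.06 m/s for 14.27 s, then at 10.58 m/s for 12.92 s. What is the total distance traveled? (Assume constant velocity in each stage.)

d₁ = v₁t₁ = 45.06 × 14.27 = 643.0062 m
d₂ = v₂t₂ = 10.58 × 12.92 = 136.6936 m
d_total = 643.0062 + 136.6936 = 779.7 m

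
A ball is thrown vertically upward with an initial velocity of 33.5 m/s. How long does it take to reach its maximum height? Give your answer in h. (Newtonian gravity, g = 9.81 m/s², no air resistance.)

t_up = v₀ / g = 33.5 / 9.81 = 3.41488 s
t_up = 3.41488 s / 3600.0 = 0.0009486 h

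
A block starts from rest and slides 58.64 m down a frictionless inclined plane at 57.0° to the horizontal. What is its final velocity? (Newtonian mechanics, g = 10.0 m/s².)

a = g sin(θ) = 10.0 × sin(57.0°) = 8.3867 m/s²
v = √(2ad) = √(2 × 8.3867 × 58.64) = 31.36 m/s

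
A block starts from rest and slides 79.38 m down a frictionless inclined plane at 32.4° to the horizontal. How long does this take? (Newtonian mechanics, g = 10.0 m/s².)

a = g sin(θ) = 10.0 × sin(32.4°) = 5.3583 m/s²
t = √(2d/a) = √(2 × 79.38 / 5.3583) = 5.44 s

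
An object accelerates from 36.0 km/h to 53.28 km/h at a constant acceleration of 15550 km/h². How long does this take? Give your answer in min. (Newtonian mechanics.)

v₀ = 36.0 km/h × 0.2777777777777778 = 10.0 m/s
v = 53.28 km/h × 0.2777777777777778 = 14.8 m/s
a = 15550 km/h² × 7.716049382716049e-05 = 1.199846 m/s²
t = (v - v₀) / a = (14.8 - 10.0) / 1.199846 = 4.000513 s
t = 4.000513 s / 60.0 = 0.06668 min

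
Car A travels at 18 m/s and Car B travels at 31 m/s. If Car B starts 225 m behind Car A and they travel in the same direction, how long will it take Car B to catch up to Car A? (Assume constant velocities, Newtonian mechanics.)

Relative speed: v_rel = 31 - 18 = 13 m/s
Time to catch: t = d₀/v_rel = 225/13 = 17.31 s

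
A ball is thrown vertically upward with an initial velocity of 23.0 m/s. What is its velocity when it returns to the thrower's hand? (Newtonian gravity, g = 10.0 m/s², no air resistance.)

By conservation of energy (no air resistance), the ball returns to the throw height with the same speed as launch, but directed downward.
|v_ground| = v₀ = 23.0 m/s
v_ground = 23.0 m/s (downward)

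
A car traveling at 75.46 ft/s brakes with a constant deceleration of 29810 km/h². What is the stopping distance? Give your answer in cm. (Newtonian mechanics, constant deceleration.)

v₀ = 75.46 ft/s × 0.3048 = 23.0002 m/s
a = 29810 km/h² × 7.716049382716049e-05 = 2.30015 m/s²
d = v₀² / (2a) = 23.0002² / (2 × 2.30015) = 529.009 / 4.6003 = 114.994 m
d = 114.994 m / 0.01 = 11500 cm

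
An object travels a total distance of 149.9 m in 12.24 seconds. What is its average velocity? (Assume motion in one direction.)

v_avg = Δd / Δt = 149.9 / 12.24 = 12.25 m/s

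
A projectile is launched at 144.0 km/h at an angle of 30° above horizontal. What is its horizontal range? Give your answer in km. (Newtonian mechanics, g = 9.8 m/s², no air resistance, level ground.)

v₀ = 144.0 km/h × 0.2777777777777778 = 40.0 m/s
R = v₀² × sin(2θ) / g = 40.0² × sin(2 × 30°) / 9.8 = 1600.0 × 0.866025 / 9.8 = 141.392 m
R = 141.392 m / 1000.0 = 0.1414 km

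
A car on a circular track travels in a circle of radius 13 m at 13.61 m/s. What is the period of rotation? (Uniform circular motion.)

T = 2πr/v = 2π×13/13.61 = 6.0 s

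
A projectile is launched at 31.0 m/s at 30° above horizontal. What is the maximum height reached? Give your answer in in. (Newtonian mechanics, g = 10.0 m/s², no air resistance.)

H = v₀² × sin²(θ) / (2g) = 31.0² × sin(30°)² / (2 × 10.0) = 961.0 × 0.25 / 20.0 = 12.0125 m
H = 12.0125 m / 0.0254 = 472.9 in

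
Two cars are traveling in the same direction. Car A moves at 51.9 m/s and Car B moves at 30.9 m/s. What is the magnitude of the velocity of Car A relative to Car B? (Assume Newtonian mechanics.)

v_rel = |v_A - v_B| = |51.9 - 30.9| = 21.0 m/s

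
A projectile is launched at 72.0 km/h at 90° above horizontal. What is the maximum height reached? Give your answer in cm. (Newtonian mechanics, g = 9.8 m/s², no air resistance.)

v₀ = 72.0 km/h × 0.2777777777777778 = 20.0 m/s
H = v₀² × sin²(θ) / (2g) = 20.0² × sin(90°)² / (2 × 9.8) = 400.0 × 1.0 / 19.6 = 20.4082 m
H = 20.4082 m / 0.01 = 2041 cm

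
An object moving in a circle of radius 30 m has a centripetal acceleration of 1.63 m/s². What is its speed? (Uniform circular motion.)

v = √(a_c × r) = √(1.63 × 30) = 6.99 m/s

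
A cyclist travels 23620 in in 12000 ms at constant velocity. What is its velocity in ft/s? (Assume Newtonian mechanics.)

d = 23620 in × 0.0254 = 599.948 m
t = 12000 ms × 0.001 = 12.0 s
v = d / t = 599.948 / 12.0 = 49.9957 m/s
v = 49.9957 m/s / 0.3048 = 164.0 ft/s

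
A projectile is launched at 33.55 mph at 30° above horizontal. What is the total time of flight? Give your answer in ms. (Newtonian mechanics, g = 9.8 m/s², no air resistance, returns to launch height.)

v₀ = 33.55 mph × 0.44704 = 14.9982 m/s
T = 2 × v₀ × sin(θ) / g = 2 × 14.9982 × sin(30°) / 9.8 = 2 × 14.9982 × 0.5 / 9.8 = 1.53043 s
T = 1.53043 s / 0.001 = 1530 ms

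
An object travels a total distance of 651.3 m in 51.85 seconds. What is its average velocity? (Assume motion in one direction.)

v_avg = Δd / Δt = 651.3 / 51.85 = 12.56 m/s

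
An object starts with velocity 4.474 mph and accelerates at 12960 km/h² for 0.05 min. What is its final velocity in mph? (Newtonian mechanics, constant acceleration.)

v₀ = 4.474 mph × 0.44704 = 2.00006 m/s
a = 12960 km/h² × 7.716049382716049e-05 = 1.0 m/s²
t = 0.05 min × 60.0 = 3.0 s
v = v₀ + a × t = 2.00006 + 1.0 × 3.0 = 5.00006 m/s
v = 5.00006 m/s / 0.44704 = 11.18 mph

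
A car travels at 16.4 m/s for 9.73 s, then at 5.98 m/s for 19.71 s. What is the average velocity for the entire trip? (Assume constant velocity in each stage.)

d₁ = v₁t₁ = 16.4 × 9.73 = 159.572 m
d₂ = v₂t₂ = 5.98 × 19.71 = 117.8658 m
d_total = 277.4378 m, t_total = 29.44 s
v_avg = d_total/t_total = 277.4378/29.44 = 9.42 m/s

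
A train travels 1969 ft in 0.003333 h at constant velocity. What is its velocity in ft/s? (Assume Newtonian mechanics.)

d = 1969 ft × 0.3048 = 600.151 m
t = 0.003333 h × 3600.0 = 11.9988 s
v = d / t = 600.151 / 11.9988 = 50.0176 m/s
v = 50.0176 m/s / 0.3048 = 164.1 ft/s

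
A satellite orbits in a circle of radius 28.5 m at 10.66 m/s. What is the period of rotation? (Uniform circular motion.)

T = 2πr/v = 2π×28.5/10.66 = 16.8 s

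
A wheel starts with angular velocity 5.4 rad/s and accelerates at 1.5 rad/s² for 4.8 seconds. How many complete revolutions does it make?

θ = ω₀t + ½αt² = 5.4×4.8 + ½×1.5×4.8² = 43.2 rad
Total revolutions = θ/(2π) = 43.2/(2π) = 6.88
Complete revolutions = ⌊6.88⌋ = 6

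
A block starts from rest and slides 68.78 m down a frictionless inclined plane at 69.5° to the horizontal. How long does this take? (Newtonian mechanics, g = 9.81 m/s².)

a = g sin(θ) = 9.81 × sin(69.5°) = 9.1888 m/s²
t = √(2d/a) = √(2 × 68.78 / 9.1888) = 3.87 s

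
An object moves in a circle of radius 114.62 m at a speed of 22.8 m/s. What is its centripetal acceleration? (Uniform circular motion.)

a_c = v²/r = 22.8²/114.62 = 519.84/114.62 = 4.54 m/s²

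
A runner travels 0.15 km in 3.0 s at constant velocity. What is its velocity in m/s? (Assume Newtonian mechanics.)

d = 0.15 km × 1000.0 = 150.0 m
v = d / t = 150.0 / 3.0 = 50.0 m/s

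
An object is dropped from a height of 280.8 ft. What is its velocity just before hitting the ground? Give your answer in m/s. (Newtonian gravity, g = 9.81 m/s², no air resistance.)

h = 280.8 ft × 0.3048 = 85.5878 m
v = √(2gh) = √(2 × 9.81 × 85.5878) = 40.98 m/s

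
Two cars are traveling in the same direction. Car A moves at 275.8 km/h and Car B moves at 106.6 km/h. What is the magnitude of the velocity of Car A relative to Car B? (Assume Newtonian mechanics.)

v_rel = |v_A - v_B| = |275.8 - 106.6| = 169.2 km/h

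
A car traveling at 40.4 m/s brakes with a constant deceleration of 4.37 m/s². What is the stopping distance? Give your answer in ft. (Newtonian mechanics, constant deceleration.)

d = v₀² / (2a) = 40.4² / (2 × 4.37) = 1632.16 / 8.74 = 186.746 m
d = 186.746 m / 0.3048 = 612.7 ft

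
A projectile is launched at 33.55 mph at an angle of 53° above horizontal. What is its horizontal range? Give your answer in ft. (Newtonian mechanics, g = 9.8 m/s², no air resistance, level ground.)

v₀ = 33.55 mph × 0.44704 = 14.9982 m/s
R = v₀² × sin(2θ) / g = 14.9982² × sin(2 × 53°) / 9.8 = 224.946 × 0.961262 / 9.8 = 22.0645 m
R = 22.0645 m / 0.3048 = 72.39 ft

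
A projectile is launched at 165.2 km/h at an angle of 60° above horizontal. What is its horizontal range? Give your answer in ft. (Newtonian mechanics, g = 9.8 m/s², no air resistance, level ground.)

v₀ = 165.2 km/h × 0.2777777777777778 = 45.8889 m/s
R = v₀² × sin(2θ) / g = 45.8889² × sin(2 × 60°) / 9.8 = 2105.79 × 0.866025 / 9.8 = 186.088 m
R = 186.088 m / 0.3048 = 610.5 ft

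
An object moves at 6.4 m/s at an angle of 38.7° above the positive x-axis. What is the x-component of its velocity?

vₓ = v cos(θ) = 6.4 × cos(38.7°) = 4.99 m/s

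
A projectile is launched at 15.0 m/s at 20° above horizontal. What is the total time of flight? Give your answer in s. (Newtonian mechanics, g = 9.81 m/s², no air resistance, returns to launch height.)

T = 2 × v₀ × sin(θ) / g = 2 × 15.0 × sin(20°) / 9.81 = 2 × 15.0 × 0.34202 / 9.81 = 1.046 s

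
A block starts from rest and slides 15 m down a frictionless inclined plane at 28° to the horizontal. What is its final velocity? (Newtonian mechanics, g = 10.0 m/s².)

a = g sin(θ) = 10.0 × sin(28°) = 4.6947 m/s²
v = √(2ad) = √(2 × 4.6947 × 15) = 11.87 m/s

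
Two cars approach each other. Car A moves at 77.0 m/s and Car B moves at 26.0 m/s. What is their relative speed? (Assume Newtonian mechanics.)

v_rel = v_A + v_B = 77.0 + 26.0 = 103.0 m/s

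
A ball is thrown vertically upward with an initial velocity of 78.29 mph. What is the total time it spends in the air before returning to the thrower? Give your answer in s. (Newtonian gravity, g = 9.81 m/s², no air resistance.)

v₀ = 78.29 mph × 0.44704 = 34.9988 m/s
t_total = 2 × v₀ / g = 2 × 34.9988 / 9.81 = 7.135 s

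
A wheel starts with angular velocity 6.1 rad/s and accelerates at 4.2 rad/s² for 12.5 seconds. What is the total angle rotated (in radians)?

θ = ω₀t + ½αt² = 6.1×12.5 + ½×4.2×12.5² = 404.38 rad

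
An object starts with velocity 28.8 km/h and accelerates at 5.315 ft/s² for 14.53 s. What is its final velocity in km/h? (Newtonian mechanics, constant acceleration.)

v₀ = 28.8 km/h × 0.2777777777777778 = 8.0 m/s
a = 5.315 ft/s² × 0.3048 = 1.62001 m/s²
v = v₀ + a × t = 8.0 + 1.62001 × 14.53 = 31.5387 m/s
v = 31.5387 m/s / 0.2777777777777778 = 113.5 km/h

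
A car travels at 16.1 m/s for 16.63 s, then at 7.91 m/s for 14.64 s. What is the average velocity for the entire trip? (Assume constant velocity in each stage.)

d₁ = v₁t₁ = 16.1 × 16.63 = 267.743 m
d₂ = v₂t₂ = 7.91 × 14.64 = 115.8024 m
d_total = 383.5454 m, t_total = 31.27 s
v_avg = d_total/t_total = 383.5454/31.27 = 12.27 m/s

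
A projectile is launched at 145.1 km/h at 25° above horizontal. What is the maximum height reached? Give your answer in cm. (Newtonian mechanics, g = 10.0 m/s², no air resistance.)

v₀ = 145.1 km/h × 0.2777777777777778 = 40.3056 m/s
H = v₀² × sin²(θ) / (2g) = 40.3056² × sin(25°)² / (2 × 10.0) = 1624.54 × 0.178606 / 20.0 = 14.5076 m
H = 14.5076 m / 0.01 = 1451 cm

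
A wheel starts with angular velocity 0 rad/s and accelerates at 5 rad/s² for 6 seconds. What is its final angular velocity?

ω = ω₀ + αt = 0 + 5 × 6 = 30 rad/s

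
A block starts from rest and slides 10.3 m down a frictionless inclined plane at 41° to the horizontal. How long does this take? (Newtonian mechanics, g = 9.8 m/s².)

a = g sin(θ) = 9.8 × sin(41°) = 6.4294 m/s²
t = √(2d/a) = √(2 × 10.3 / 6.4294) = 1.79 s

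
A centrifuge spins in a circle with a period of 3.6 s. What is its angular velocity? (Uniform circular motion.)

ω = 2π/T = 2π/3.6 = 1.7453 rad/s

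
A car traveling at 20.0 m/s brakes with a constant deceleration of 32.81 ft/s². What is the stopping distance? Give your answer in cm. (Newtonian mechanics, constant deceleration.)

a = 32.81 ft/s² × 0.3048 = 10.0005 m/s²
d = v₀² / (2a) = 20.0² / (2 × 10.0005) = 400.0 / 20.001 = 19.999 m
d = 19.999 m / 0.01 = 2000 cm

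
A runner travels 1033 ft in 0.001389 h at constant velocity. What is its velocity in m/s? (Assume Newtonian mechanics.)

d = 1033 ft × 0.3048 = 314.858 m
t = 0.001389 h × 3600.0 = 5.0004 s
v = d / t = 314.858 / 5.0004 = 62.97 m/s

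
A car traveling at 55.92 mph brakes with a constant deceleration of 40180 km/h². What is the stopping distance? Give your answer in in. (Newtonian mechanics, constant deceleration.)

v₀ = 55.92 mph × 0.44704 = 24.9985 m/s
a = 40180 km/h² × 7.716049382716049e-05 = 3.10031 m/s²
d = v₀² / (2a) = 24.9985² / (2 × 3.10031) = 624.925 / 6.20062 = 100.784 m
d = 100.784 m / 0.0254 = 3968 in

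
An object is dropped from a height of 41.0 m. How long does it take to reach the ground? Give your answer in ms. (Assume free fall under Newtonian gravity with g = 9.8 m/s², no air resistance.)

t = √(2h/g) = √(2 × 41.0 / 9.8) = 2.89264 s
t = 2.89264 s / 0.001 = 2893 ms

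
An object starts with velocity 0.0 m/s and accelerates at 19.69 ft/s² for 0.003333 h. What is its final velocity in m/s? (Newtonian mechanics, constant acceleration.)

a = 19.69 ft/s² × 0.3048 = 6.00151 m/s²
t = 0.003333 h × 3600.0 = 11.9988 s
v = v₀ + a × t = 0.0 + 6.00151 × 11.9988 = 72.01 m/s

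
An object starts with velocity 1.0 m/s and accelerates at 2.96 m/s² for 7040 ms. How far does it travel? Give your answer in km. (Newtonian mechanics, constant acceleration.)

t = 7040 ms × 0.001 = 7.04 s
d = v₀ × t + ½ × a × t² = 1.0 × 7.04 + 0.5 × 2.96 × 7.04² = 80.3912 m
d = 80.3912 m / 1000.0 = 0.08039 km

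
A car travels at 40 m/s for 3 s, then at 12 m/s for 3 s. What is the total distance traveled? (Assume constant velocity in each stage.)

d₁ = v₁t₁ = 40 × 3 = 120 m
d₂ = v₂t₂ = 12 × 3 = 36 m
d_total = 120 + 36 = 156 m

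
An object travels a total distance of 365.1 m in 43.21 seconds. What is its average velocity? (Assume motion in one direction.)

v_avg = Δd / Δt = 365.1 / 43.21 = 8.45 m/s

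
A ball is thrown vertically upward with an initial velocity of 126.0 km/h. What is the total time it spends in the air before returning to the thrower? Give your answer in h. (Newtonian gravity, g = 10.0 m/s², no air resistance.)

v₀ = 126.0 km/h × 0.2777777777777778 = 35.0 m/s
t_total = 2 × v₀ / g = 2 × 35.0 / 10.0 = 7.0 s
t_total = 7.0 s / 3600.0 = 0.001944 h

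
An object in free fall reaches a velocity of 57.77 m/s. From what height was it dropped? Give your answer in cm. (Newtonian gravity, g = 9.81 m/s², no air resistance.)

h = v² / (2g) = 57.77² / (2 × 9.81) = 170.101 m
h = 170.101 m / 0.01 = 17010 cm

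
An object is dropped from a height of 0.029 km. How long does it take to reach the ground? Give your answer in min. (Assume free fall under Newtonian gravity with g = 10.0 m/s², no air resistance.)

h = 0.029 km × 1000.0 = 29.0 m
t = √(2h/g) = √(2 × 29.0 / 10.0) = 2.40832 s
t = 2.40832 s / 60.0 = 0.04014 min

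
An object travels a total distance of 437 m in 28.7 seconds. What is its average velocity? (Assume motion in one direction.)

v_avg = Δd / Δt = 437 / 28.7 = 15.23 m/s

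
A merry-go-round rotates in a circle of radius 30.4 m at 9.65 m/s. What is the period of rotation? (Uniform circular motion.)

T = 2πr/v = 2π×30.4/9.65 = 19.79 s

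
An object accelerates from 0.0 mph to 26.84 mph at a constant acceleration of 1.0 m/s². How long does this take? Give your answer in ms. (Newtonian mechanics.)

v₀ = 0.0 mph × 0.44704 = 0.0 m/s
v = 26.84 mph × 0.44704 = 11.9986 m/s
t = (v - v₀) / a = (11.9986 - 0.0) / 1.0 = 11.9986 s
t = 11.9986 s / 0.001 = 12000 ms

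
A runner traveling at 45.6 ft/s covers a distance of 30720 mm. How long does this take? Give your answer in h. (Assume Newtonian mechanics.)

d = 30720 mm × 0.001 = 30.72 m
v = 45.6 ft/s × 0.3048 = 13.8989 m/s
t = d / v = 30.72 / 13.8989 = 2.21025 s
t = 2.21025 s / 3600.0 = 0.000614 h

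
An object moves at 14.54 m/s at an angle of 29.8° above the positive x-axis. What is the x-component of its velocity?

vₓ = v cos(θ) = 14.54 × cos(29.8°) = 12.62 m/s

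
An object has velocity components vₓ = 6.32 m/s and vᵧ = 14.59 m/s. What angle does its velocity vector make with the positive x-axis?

θ = arctan(vᵧ/vₓ) = arctan(14.59/6.32) = 66.58°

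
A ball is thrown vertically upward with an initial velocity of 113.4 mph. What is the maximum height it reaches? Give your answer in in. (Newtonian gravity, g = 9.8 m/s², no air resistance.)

v₀ = 113.4 mph × 0.44704 = 50.6943 m/s
h_max = v₀² / (2g) = 50.6943² / (2 × 9.8) = 2569.91 / 19.6 = 131.118 m
h_max = 131.118 m / 0.0254 = 5162 in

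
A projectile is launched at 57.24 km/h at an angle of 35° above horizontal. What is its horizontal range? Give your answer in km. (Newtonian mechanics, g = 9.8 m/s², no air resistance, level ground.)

v₀ = 57.24 km/h × 0.2777777777777778 = 15.9 m/s
R = v₀² × sin(2θ) / g = 15.9² × sin(2 × 35°) / 9.8 = 252.81 × 0.939693 / 9.8 = 24.2412 m
R = 24.2412 m / 1000.0 = 0.02424 km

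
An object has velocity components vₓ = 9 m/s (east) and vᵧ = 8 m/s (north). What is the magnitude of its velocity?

|v| = √(vₓ² + vᵧ²) = √(9² + 8²) = √(145) = 12.04 m/s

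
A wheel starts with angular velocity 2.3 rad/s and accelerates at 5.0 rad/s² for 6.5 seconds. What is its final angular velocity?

ω = ω₀ + αt = 2.3 + 5.0 × 6.5 = 34.8 rad/s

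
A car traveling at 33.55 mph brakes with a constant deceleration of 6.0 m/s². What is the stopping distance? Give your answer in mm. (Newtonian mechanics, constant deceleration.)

v₀ = 33.55 mph × 0.44704 = 14.9982 m/s
d = v₀² / (2a) = 14.9982² / (2 × 6.0) = 224.946 / 12.0 = 18.7455 m
d = 18.7455 m / 0.001 = 18750 mm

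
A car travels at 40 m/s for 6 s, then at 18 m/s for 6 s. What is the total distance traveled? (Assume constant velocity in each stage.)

d₁ = v₁t₁ = 40 × 6 = 240 m
d₂ = v₂t₂ = 18 × 6 = 108 m
d_total = 240 + 108 = 348 m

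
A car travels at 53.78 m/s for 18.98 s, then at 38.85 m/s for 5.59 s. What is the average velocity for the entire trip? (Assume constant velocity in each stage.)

d₁ = v₁t₁ = 53.78 × 18.98 = 1020.7444 m
d₂ = v₂t₂ = 38.85 × 5.59 = 217.1715 m
d_total = 1237.9159 m, t_total = 24.57 s
v_avg = d_total/t_total = 1237.9159/24.57 = 50.38 m/s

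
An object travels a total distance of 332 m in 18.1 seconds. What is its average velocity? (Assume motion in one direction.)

v_avg = Δd / Δt = 332 / 18.1 = 18.34 m/s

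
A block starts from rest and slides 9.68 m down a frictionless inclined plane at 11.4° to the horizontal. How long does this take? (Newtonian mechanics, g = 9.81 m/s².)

a = g sin(θ) = 9.81 × sin(11.4°) = 1.939 m/s²
t = √(2d/a) = √(2 × 9.68 / 1.939) = 3.16 s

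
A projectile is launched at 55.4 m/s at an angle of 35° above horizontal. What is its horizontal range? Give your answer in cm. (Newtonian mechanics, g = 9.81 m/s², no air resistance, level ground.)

R = v₀² × sin(2θ) / g = 55.4² × sin(2 × 35°) / 9.81 = 3069.16 × 0.939693 / 9.81 = 293.993 m
R = 293.993 m / 0.01 = 29400 cm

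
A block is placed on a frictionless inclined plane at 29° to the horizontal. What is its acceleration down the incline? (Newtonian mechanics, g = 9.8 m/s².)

a = g sin(θ) = 9.8 × sin(29°) = 9.8 × 0.4848 = 4.75 m/s²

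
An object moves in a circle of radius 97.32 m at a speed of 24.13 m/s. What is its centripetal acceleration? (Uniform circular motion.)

a_c = v²/r = 24.13²/97.32 = 582.2569/97.32 = 5.98 m/s²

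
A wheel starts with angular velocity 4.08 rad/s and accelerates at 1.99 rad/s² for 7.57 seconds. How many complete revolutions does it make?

θ = ω₀t + ½αt² = 4.08×7.57 + ½×1.99×7.57² = 87.9039755 rad
Total revolutions = θ/(2π) = 87.9039755/(2π) = 13.99
Complete revolutions = ⌊13.99⌋ = 13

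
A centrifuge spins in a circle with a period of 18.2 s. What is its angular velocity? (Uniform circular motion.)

ω = 2π/T = 2π/18.2 = 0.3452 rad/s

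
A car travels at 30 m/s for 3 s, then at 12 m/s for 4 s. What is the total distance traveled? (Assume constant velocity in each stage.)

d₁ = v₁t₁ = 30 × 3 = 90 m
d₂ = v₂t₂ = 12 × 4 = 48 m
d_total = 90 + 48 = 138 m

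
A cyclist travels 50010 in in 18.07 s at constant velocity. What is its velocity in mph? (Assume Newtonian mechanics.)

d = 50010 in × 0.0254 = 1270.25 m
v = d / t = 1270.25 / 18.07 = 70.2961 m/s
v = 70.2961 m/s / 0.44704 = 157.2 mph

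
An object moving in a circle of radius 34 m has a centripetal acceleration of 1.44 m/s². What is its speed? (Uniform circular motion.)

v = √(a_c × r) = √(1.44 × 34) = 7.0 m/s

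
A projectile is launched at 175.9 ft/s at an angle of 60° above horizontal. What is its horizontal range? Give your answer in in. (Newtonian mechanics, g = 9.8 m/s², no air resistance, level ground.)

v₀ = 175.9 ft/s × 0.3048 = 53.6143 m/s
R = v₀² × sin(2θ) / g = 53.6143² × sin(2 × 60°) / 9.8 = 2874.49 × 0.866025 / 9.8 = 254.018 m
R = 254.018 m / 0.0254 = 10000 in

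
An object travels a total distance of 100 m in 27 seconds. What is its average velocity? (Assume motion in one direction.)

v_avg = Δd / Δt = 100 / 27 = 3.7 m/s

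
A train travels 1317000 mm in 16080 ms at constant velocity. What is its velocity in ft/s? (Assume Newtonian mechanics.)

d = 1317000 mm × 0.001 = 1317.0 m
t = 16080 ms × 0.001 = 16.08 s
v = d / t = 1317.0 / 16.08 = 81.903 m/s
v = 81.903 m/s / 0.3048 = 268.7 ft/s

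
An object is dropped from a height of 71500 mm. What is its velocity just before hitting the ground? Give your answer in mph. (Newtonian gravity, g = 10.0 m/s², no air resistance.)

h = 71500 mm × 0.001 = 71.5 m
v = √(2gh) = √(2 × 10.0 × 71.5) = 37.8153 m/s
v = 37.8153 m/s / 0.44704 = 84.59 mph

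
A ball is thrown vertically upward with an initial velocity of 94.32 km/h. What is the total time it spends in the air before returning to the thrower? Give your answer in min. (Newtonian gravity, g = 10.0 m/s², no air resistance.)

v₀ = 94.32 km/h × 0.2777777777777778 = 26.2 m/s
t_total = 2 × v₀ / g = 2 × 26.2 / 10.0 = 5.24 s
t_total = 5.24 s / 60.0 = 0.08733 min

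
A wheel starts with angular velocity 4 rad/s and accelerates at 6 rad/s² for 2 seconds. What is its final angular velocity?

ω = ω₀ + αt = 4 + 6 × 2 = 16 rad/s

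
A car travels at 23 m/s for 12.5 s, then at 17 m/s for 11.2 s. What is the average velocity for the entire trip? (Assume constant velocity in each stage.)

d₁ = v₁t₁ = 23 × 12.5 = 287.5 m
d₂ = v₂t₂ = 17 × 11.2 = 190.4 m
d_total = 477.9 m, t_total = 23.7 s
v_avg = d_total/t_total = 477.9/23.7 = 20.16 m/s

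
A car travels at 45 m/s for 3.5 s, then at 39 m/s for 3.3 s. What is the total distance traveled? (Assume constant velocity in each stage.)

d₁ = v₁t₁ = 45 × 3.5 = 157.5 m
d₂ = v₂t₂ = 39 × 3.3 = 128.7 m
d_total = 157.5 + 128.7 = 286.2 m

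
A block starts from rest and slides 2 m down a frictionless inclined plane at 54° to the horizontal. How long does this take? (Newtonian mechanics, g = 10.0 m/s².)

a = g sin(θ) = 10.0 × sin(54°) = 8.0902 m/s²
t = √(2d/a) = √(2 × 2 / 8.0902) = 0.7 s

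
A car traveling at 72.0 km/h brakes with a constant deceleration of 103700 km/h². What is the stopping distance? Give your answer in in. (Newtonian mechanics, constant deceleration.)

v₀ = 72.0 km/h × 0.2777777777777778 = 20.0 m/s
a = 103700 km/h² × 7.716049382716049e-05 = 8.00154 m/s²
d = v₀² / (2a) = 20.0² / (2 × 8.00154) = 400.0 / 16.0031 = 24.9952 m
d = 24.9952 m / 0.0254 = 984.1 in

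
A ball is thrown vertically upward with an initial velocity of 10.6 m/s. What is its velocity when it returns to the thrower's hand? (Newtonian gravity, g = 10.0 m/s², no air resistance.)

By conservation of energy (no air resistance), the ball returns to the throw height with the same speed as launch, but directed downward.
|v_ground| = v₀ = 10.6 m/s
v_ground = 10.6 m/s (downward)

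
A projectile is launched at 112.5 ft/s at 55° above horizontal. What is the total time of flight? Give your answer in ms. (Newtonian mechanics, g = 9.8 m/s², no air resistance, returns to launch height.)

v₀ = 112.5 ft/s × 0.3048 = 34.29 m/s
T = 2 × v₀ × sin(θ) / g = 2 × 34.29 × sin(55°) / 9.8 = 2 × 34.29 × 0.819152 / 9.8 = 5.73239 s
T = 5.73239 s / 0.001 = 5732 ms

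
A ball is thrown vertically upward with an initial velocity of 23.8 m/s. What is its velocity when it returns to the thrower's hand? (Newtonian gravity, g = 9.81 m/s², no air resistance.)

By conservation of energy (no air resistance), the ball returns to the throw height with the same speed as launch, but directed downward.
|v_ground| = v₀ = 23.8 m/s
v_ground = 23.8 m/s (downward)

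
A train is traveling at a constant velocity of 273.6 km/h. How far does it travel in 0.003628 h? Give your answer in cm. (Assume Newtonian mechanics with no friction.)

v = 273.6 km/h × 0.2777777777777778 = 76.0 m/s
t = 0.003628 h × 3600.0 = 13.0608 s
d = v × t = 76.0 × 13.0608 = 992.621 m
d = 992.621 m / 0.01 = 99260 cm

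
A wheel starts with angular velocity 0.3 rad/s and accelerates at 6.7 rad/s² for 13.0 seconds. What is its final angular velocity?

ω = ω₀ + αt = 0.3 + 6.7 × 13.0 = 87.4 rad/s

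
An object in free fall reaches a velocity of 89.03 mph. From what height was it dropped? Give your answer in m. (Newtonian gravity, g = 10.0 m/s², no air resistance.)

v = 89.03 mph × 0.44704 = 39.8 m/s
h = v² / (2g) = 39.8² / (2 × 10.0) = 79.2 m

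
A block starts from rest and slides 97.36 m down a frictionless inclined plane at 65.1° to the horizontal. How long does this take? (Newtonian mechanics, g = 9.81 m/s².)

a = g sin(θ) = 9.81 × sin(65.1°) = 8.8981 m/s²
t = √(2d/a) = √(2 × 97.36 / 8.8981) = 4.68 s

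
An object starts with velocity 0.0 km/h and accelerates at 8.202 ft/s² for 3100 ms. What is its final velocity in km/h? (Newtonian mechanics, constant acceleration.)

v₀ = 0.0 km/h × 0.2777777777777778 = 0.0 m/s
a = 8.202 ft/s² × 0.3048 = 2.49997 m/s²
t = 3100 ms × 0.001 = 3.1 s
v = v₀ + a × t = 0.0 + 2.49997 × 3.1 = 7.74991 m/s
v = 7.74991 m/s / 0.2777777777777778 = 27.9 km/h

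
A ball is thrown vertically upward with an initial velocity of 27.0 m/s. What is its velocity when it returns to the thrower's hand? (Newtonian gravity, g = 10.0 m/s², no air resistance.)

By conservation of energy (no air resistance), the ball returns to the throw height with the same speed as launch, but directed downward.
|v_ground| = v₀ = 27.0 m/s
v_ground = 27.0 m/s (downward)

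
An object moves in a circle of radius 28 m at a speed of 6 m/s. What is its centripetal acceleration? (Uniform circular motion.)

a_c = v²/r = 6²/28 = 36/28 = 1.29 m/s²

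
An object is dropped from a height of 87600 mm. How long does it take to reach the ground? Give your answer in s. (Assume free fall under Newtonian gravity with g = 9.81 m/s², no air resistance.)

h = 87600 mm × 0.001 = 87.6 m
t = √(2h/g) = √(2 × 87.6 / 9.81) = 4.226 s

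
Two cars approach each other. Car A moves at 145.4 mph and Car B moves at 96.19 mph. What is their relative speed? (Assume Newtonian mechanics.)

v_rel = v_A + v_B = 145.4 + 96.19 = 241.59 mph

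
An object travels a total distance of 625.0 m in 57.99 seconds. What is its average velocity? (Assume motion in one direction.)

v_avg = Δd / Δt = 625.0 / 57.99 = 10.78 m/s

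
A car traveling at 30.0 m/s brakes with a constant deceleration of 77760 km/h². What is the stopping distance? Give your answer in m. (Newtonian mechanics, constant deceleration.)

a = 77760 km/h² × 7.716049382716049e-05 = 6.0 m/s²
d = v₀² / (2a) = 30.0² / (2 × 6.0) = 900.0 / 12.0 = 75.0 m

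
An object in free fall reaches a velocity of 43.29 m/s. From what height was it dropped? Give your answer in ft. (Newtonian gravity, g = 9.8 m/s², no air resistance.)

h = v² / (2g) = 43.29² / (2 × 9.8) = 95.6135 m
h = 95.6135 m / 0.3048 = 313.7 ft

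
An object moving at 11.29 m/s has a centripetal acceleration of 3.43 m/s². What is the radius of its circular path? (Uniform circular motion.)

r = v²/a_c = 11.29²/3.43 = 37.16 m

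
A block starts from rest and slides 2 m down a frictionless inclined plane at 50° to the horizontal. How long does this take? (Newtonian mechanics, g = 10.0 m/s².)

a = g sin(θ) = 10.0 × sin(50°) = 7.6604 m/s²
t = √(2d/a) = √(2 × 2 / 7.6604) = 0.72 s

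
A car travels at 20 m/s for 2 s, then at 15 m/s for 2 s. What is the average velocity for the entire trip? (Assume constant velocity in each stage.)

d₁ = v₁t₁ = 20 × 2 = 40 m
d₂ = v₂t₂ = 15 × 2 = 30 m
d_total = 70 m, t_total = 4 s
v_avg = d_total/t_total = 70/4 = 17.5 m/s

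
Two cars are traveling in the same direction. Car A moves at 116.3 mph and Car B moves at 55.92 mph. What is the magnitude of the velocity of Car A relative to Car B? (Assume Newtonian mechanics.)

v_rel = |v_A - v_B| = |116.3 - 55.92| = 60.38 mph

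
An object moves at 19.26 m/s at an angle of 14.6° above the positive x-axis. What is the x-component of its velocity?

vₓ = v cos(θ) = 19.26 × cos(14.6°) = 18.64 m/s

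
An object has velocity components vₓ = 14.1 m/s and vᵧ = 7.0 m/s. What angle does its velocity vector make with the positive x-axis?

θ = arctan(vᵧ/vₓ) = arctan(7.0/14.1) = 26.4°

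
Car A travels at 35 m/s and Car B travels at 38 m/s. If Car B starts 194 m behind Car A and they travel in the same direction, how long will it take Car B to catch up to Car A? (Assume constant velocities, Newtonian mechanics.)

Relative speed: v_rel = 38 - 35 = 3 m/s
Time to catch: t = d₀/v_rel = 194/3 = 64.67 s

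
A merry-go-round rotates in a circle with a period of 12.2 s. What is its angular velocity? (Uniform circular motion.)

ω = 2π/T = 2π/12.2 = 0.515 rad/s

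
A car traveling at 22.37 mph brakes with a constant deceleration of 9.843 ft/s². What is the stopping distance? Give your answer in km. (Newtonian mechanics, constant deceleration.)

v₀ = 22.37 mph × 0.44704 = 10.0003 m/s
a = 9.843 ft/s² × 0.3048 = 3.00015 m/s²
d = v₀² / (2a) = 10.0003² / (2 × 3.00015) = 100.006 / 6.0003 = 16.6668 m
d = 16.6668 m / 1000.0 = 0.01667 km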